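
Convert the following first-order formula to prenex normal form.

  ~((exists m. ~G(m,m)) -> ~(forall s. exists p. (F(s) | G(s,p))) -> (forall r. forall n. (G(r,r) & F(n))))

Rewrite implications/biconditionals: A → B as ¬A ∨ B.
  ~(~(exists m. ~G(m,m)) | ~~(forall s. exists p. (F(s) | G(s,p))) | (forall r. forall n. (G(r,r) & F(n))))
Drive negations inward (¬∀x A ≡ ∃x ¬A, ¬∃x A ≡ ∀x ¬A, De Morgan for ∧/∨):
  (exists m. ~G(m,m)) & (exists s. forall p. (~F(s) & ~G(s,p))) & (exists r. exists n. (~G(r,r) | ~F(n)))
All bound variables are already distinct, so no renaming is needed.
Extract every quantifier outward, since the variables are now distinct and don't occur free across branches:
  exists m. exists s. forall p. exists r. exists n. (~G(m,m) & ~F(s) & ~G(s,p) & (~G(r,r) | ~F(n)))

exists m. exists s. forall p. exists r. exists n. (~G(m,m) & ~F(s) & ~G(s,p) & (~G(r,r) | ~F(n)))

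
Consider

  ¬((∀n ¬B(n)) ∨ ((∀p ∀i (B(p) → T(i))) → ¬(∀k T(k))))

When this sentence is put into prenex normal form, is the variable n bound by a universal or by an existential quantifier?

Rewrite implications/biconditionals: A → B as ¬A ∨ B.
  ¬((∀n ¬B(n)) ∨ ¬(∀p ∀i (¬B(p) ∨ T(i))) ∨ ¬(∀k T(k)))
Move each ¬ inward, flipping quantifiers it crosses:
  (∃n B(n)) ∧ (∀p ∀i (¬B(p) ∨ T(i))) ∧ (∀k T(k))
Pull the quantifiers to the front (each side's bound variable is not free in the other side):
  ∃n ∀p ∀i ∀k (B(n) ∧ (¬B(p) ∨ T(i)) ∧ T(k))
The quantifier ∀n sits under an odd number of negations (counting the antecedent side of each →), so it flips to ∃n.

existential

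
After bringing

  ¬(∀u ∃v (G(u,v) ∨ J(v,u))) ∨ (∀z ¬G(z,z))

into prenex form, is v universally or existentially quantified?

universal

Move each ¬ inward, flipping quantifiers it crosses:
  (∃u ∀v (¬G(u,v) ∧ ¬J(v,u))) ∨ (∀z ¬G(z,z))
All bound variables are already distinct, so no renaming is needed.
Finally move all quantifiers to the prefix:
  ∃u ∀v ∀z (¬G(u,v) ∧ ¬J(v,u) ∨ ¬G(z,z))
The quantifier ∃v sits under an odd number of negations, so it flips to ∀v.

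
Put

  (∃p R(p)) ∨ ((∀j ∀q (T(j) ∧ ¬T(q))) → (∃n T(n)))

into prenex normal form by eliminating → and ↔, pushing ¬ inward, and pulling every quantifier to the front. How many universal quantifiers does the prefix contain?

0

First replace A → B with ¬A ∨ B.
  (∃p R(p)) ∨ ¬(∀j ∀q (T(j) ∧ ¬T(q))) ∨ (∃n T(n))
Drive negations inward (¬∀x A ≡ ∃x ¬A, ¬∃x A ≡ ∀x ¬A, De Morgan for ∧/∨):
  (∃p R(p)) ∨ (∃j ∃q (¬T(j) ∨ T(q))) ∨ (∃n T(n))
All bound variables are already distinct, so no renaming is needed.
Finally move all quantifiers to the prefix:
  ∃p ∃j ∃q ∃n (R(p) ∨ ¬T(j) ∨ T(q) ∨ T(n))
The prefix is ∃p ∃j ∃q ∃n: 0 universal, 4 existential.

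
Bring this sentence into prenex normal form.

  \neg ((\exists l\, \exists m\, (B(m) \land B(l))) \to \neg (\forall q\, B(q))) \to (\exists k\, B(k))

\forall l\, \forall m\, \exists q\, \exists k\, (\neg B(m) \lor \neg B(l) \lor \neg B(q) \lor B(k))

Eliminate → and ↔ using ¬ and ∨.
  \neg \neg (\neg (\exists l\, \exists m\, (B(m) \land B(l))) \lor \neg (\forall q\, B(q))) \lor (\exists k\, B(k))
Drive negations inward (¬∀x A ≡ ∃x ¬A, ¬∃x A ≡ ∀x ¬A, De Morgan for ∧/∨):
  (\forall l\, \forall m\, (\neg B(m) \lor \neg B(l))) \lor (\exists q\, \neg B(q)) \lor (\exists k\, B(k))
Extract every quantifier outward, since the variables are now distinct and don't occur free across branches:
  \forall l\, \forall m\, \exists q\, \exists k\, (\neg B(m) \lor \neg B(l) \lor \neg B(q) \lor B(k))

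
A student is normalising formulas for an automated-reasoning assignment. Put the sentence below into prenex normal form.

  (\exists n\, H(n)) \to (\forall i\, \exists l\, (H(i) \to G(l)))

\forall n\, \forall i\, \exists l\, (\neg H(n) \lor \neg H(i) \lor G(l))

First replace A → B with ¬A ∨ B.
  \neg (\exists n\, H(n)) \lor (\forall i\, \exists l\, (\neg H(i) \lor G(l)))
Push ¬ through the quantifiers and connectives to reach negation normal form:
  (\forall n\, \neg H(n)) \lor (\forall i\, \exists l\, (\neg H(i) \lor G(l)))
Pull the quantifiers to the front (each side's bound variable is not free in the other side):
  \forall n\, \forall i\, \exists l\, (\neg H(n) \lor \neg H(i) \lor G(l))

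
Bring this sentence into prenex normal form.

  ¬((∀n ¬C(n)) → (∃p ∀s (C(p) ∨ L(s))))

∀n ∀p ∃s (¬C(n) ∧ ¬C(p) ∧ ¬L(s))

First replace A → B with ¬A ∨ B.
  ¬(¬(∀n ¬C(n)) ∨ (∃p ∀s (C(p) ∨ L(s))))
Push ¬ through the quantifiers and connectives to reach negation normal form:
  (∀n ¬C(n)) ∧ (∀p ∃s (¬C(p) ∧ ¬L(s)))
Finally move all quantifiers to the prefix:
  ∀n ∀p ∃s (¬C(n) ∧ ¬C(p) ∧ ¬L(s))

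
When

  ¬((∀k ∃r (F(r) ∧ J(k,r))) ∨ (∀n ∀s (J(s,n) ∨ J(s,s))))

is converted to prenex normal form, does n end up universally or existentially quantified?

Push ¬ through the quantifiers and connectives to reach negation normal form:
  (∃k ∀r (¬F(r) ∨ ¬J(k,r))) ∧ (∃n ∃s (¬J(s,n) ∧ ¬J(s,s)))
All bound variables are already distinct, so no renaming is needed.
Extract every quantifier outward, since the variables are now distinct and don't occur free across branches:
  ∃k ∀r ∃n ∃s ((¬F(r) ∨ ¬J(k,r)) ∧ ¬J(s,n) ∧ ¬J(s,s))
The quantifier ∀n sits under an odd number of negations, so it flips to ∃n.

existential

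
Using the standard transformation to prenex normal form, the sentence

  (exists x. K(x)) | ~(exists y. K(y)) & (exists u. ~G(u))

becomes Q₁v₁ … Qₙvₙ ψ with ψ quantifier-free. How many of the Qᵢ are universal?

Drive negations inward (¬∀x A ≡ ∃x ¬A, ¬∃x A ≡ ∀x ¬A, De Morgan for ∧/∨):
  (exists x. K(x)) | (forall y. ~K(y)) & (exists u. ~G(u))
All bound variables are already distinct, so no renaming is needed.
Extract every quantifier outward, since the variables are now distinct and don't occur free across branches:
  exists x. forall y. exists u. (K(x) | ~K(y) & ~G(u))
The prefix is exists x forall y exists u: 1 universal, 2 existential.

1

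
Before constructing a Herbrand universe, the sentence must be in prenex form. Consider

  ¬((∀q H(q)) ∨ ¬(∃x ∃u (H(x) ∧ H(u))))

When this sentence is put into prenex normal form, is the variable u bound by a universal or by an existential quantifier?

existential

Push ¬ through the quantifiers and connectives to reach negation normal form:
  (∃q ¬H(q)) ∧ (∃x ∃u (H(x) ∧ H(u)))
All bound variables are already distinct, so no renaming is needed.
Pull the quantifiers to the front (each side's bound variable is not free in the other side):
  ∃q ∃x ∃u (¬H(q) ∧ H(x) ∧ H(u))
The quantifier ∃u sits under an even number of negations, so it remains existential.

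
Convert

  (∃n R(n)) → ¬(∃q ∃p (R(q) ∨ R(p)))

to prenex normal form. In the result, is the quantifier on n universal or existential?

universal

First replace A → B with ¬A ∨ B.
  ¬(∃n R(n)) ∨ ¬(∃q ∃p (R(q) ∨ R(p)))
Push ¬ through the quantifiers and connectives to reach negation normal form:
  (∀n ¬R(n)) ∨ (∀q ∀p (¬R(q) ∧ ¬R(p)))
All bound variables are already distinct, so no renaming is needed.
Extract every quantifier outward, since the variables are now distinct and don't occur free across branches:
  ∀n ∀q ∀p (¬R(n) ∨ ¬R(q) ∧ ¬R(p))
The quantifier ∃n sits under an odd number of negations (counting the antecedent side of each →), so it flips to ∀n.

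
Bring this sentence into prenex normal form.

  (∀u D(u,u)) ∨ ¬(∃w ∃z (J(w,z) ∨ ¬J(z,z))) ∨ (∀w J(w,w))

Push ¬ through the quantifiers and connectives to reach negation normal form:
  (∀u D(u,u)) ∨ (∀w ∀z (¬J(w,z) ∧ J(z,z))) ∨ (∀w J(w,w))
Rename bound variables to avoid capture: w↦b.
  (∀u D(u,u)) ∨ (∀w ∀z (¬J(w,z) ∧ J(z,z))) ∨ (∀b J(b,b))
Pull the quantifiers to the front (each side's bound variable is not free in the other side):
  ∀u ∀w ∀z ∀b (D(u,u) ∨ ¬J(w,z) ∧ J(z,z) ∨ J(b,b))

∀u ∀w ∀z ∀b (D(u,u) ∨ ¬J(w,z) ∧ J(z,z) ∨ J(b,b))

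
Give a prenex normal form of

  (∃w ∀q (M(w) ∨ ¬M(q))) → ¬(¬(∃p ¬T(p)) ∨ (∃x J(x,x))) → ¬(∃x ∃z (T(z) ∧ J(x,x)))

∀w ∃q ∀p ∃x ∀z1 ∀z (¬M(w) ∧ M(q) ∨ T(p) ∨ J(x,x) ∨ ¬T(z) ∨ ¬J(z1,z1))

Rewrite implications/biconditionals: A → B as ¬A ∨ B.
  ¬(∃w ∀q (M(w) ∨ ¬M(q))) ∨ ¬¬(¬(∃p ¬T(p)) ∨ (∃x J(x,x))) ∨ ¬(∃x ∃z (T(z) ∧ J(x,x)))
Push ¬ through the quantifiers and connectives to reach negation normal form:
  (∀w ∃q (¬M(w) ∧ M(q))) ∨ (∀p T(p)) ∨ (∃x J(x,x)) ∨ (∀x ∀z (¬T(z) ∨ ¬J(x,x)))
Give each quantifier a distinct variable: x↦z1.
  (∀w ∃q (¬M(w) ∧ M(q))) ∨ (∀p T(p)) ∨ (∃x J(x,x)) ∨ (∀z1 ∀z (¬T(z) ∨ ¬J(z1,z1)))
Pull the quantifiers to the front (each side's bound variable is not free in the other side):
  ∀w ∃q ∀p ∃x ∀z1 ∀z (¬M(w) ∧ M(q) ∨ T(p) ∨ J(x,x) ∨ ¬T(z) ∨ ¬J(z1,z1))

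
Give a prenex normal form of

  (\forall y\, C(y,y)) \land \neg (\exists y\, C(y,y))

Drive negations inward (¬∀x A ≡ ∃x ¬A, ¬∃x A ≡ ∀x ¬A, De Morgan for ∧/∨):
  (\forall y\, C(y,y)) \land (\forall y\, \neg C(y,y))
Rename bound variables to avoid capture: y↦v.
  (\forall y\, C(y,y)) \land (\forall v\, \neg C(v,v))
Extract every quantifier outward, since the variables are now distinct and don't occur free across branches:
  \forall y\, \forall v\, (C(y,y) \land \neg C(v,v))

\forall y\, \forall v\, (C(y,y) \land \neg C(v,v))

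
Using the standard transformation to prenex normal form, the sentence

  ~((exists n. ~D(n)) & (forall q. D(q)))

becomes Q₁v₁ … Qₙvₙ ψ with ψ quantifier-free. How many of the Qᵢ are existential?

1

Move each ¬ inward, flipping quantifiers it crosses:
  (forall n. D(n)) | (exists q. ~D(q))
Pull the quantifiers to the front (each side's bound variable is not free in the other side):
  forall n. exists q. (D(n) | ~D(q))
The prefix is forall n exists q: 1 universal, 1 existential.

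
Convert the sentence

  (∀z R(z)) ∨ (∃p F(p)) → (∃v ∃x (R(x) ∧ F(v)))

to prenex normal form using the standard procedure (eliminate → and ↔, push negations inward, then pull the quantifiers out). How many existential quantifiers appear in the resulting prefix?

3

First replace A → B with ¬A ∨ B.
  ¬((∀z R(z)) ∨ (∃p F(p))) ∨ (∃v ∃x (R(x) ∧ F(v)))
Move each ¬ inward, flipping quantifiers it crosses:
  (∃z ¬R(z)) ∧ (∀p ¬F(p)) ∨ (∃v ∃x (R(x) ∧ F(v)))
Extract every quantifier outward, since the variables are now distinct and don't occur free across branches:
  ∃z ∀p ∃v ∃x (¬R(z) ∧ ¬F(p) ∨ R(x) ∧ F(v))
The prefix is ∃z ∀p ∃v ∃x: 1 universal, 3 existential.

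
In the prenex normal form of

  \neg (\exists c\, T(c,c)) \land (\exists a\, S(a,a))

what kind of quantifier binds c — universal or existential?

universal

Push ¬ through the quantifiers and connectives to reach negation normal form:
  (\forall c\, \neg T(c,c)) \land (\exists a\, S(a,a))
Extract every quantifier outward, since the variables are now distinct and don't occur free across branches:
  \forall c\, \exists a\, (\neg T(c,c) \land S(a,a))
The quantifier \exists c sits under an odd number of negations, so it flips to \forall c.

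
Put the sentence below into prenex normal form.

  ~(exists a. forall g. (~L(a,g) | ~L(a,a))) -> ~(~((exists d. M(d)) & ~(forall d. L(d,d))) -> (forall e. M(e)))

exists a. forall g. forall d. forall t. exists e. (~L(a,g) | ~L(a,a) | (~M(d) | L(t,t)) & ~M(e))

Eliminate → and ↔ using ¬ and ∨.
  ~~(exists a. forall g. (~L(a,g) | ~L(a,a))) | ~(~~((exists d. M(d)) & ~(forall d. L(d,d))) | (forall e. M(e)))
Move each ¬ inward, flipping quantifiers it crosses:
  (exists a. forall g. (~L(a,g) | ~L(a,a))) | ((forall d. ~M(d)) | (forall d. L(d,d))) & (exists e. ~M(e))
Rename bound variables to avoid capture: d↦t.
  (exists a. forall g. (~L(a,g) | ~L(a,a))) | ((forall d. ~M(d)) | (forall t. L(t,t))) & (exists e. ~M(e))
Finally move all quantifiers to the prefix:
  exists a. forall g. forall d. forall t. exists e. (~L(a,g) | ~L(a,a) | (~M(d) | L(t,t)) & ~M(e))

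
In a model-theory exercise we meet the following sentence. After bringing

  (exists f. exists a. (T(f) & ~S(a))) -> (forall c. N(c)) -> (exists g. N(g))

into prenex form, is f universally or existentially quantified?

universal

Rewrite implications/biconditionals: A → B as ¬A ∨ B.
  ~(exists f. exists a. (T(f) & ~S(a))) | ~(forall c. N(c)) | (exists g. N(g))
Push ¬ through the quantifiers and connectives to reach negation normal form:
  (forall f. forall a. (~T(f) | S(a))) | (exists c. ~N(c)) | (exists g. N(g))
All bound variables are already distinct, so no renaming is needed.
Extract every quantifier outward, since the variables are now distinct and don't occur free across branches:
  forall f. forall a. exists c. exists g. (~T(f) | S(a) | ~N(c) | N(g))
The quantifier exists f sits under an odd number of negations (counting the antecedent side of each →), so it flips to forall f.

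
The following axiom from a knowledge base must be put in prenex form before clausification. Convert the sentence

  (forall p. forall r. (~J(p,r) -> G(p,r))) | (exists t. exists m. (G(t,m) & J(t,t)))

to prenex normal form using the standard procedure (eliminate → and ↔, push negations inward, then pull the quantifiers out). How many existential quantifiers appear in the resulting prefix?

2

Rewrite implications/biconditionals: A → B as ¬A ∨ B.
  (forall p. forall r. (~~J(p,r) | G(p,r))) | (exists t. exists m. (G(t,m) & J(t,t)))
Drive negations inward (¬∀x A ≡ ∃x ¬A, ¬∃x A ≡ ∀x ¬A, De Morgan for ∧/∨):
  (forall p. forall r. (J(p,r) | G(p,r))) | (exists t. exists m. (G(t,m) & J(t,t)))
All bound variables are already distinct, so no renaming is needed.
Pull the quantifiers to the front (each side's bound variable is not free in the other side):
  forall p. forall r. exists t. exists m. (J(p,r) | G(p,r) | G(t,m) & J(t,t))
The prefix is forall p forall r exists t exists m: 2 universal, 2 existential.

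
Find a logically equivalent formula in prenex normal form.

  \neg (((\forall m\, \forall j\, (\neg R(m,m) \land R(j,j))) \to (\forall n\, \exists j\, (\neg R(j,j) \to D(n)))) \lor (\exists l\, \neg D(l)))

First replace A → B with ¬A ∨ B.
  \neg (\neg (\forall m\, \forall j\, (\neg R(m,m) \land R(j,j))) \lor (\forall n\, \exists j\, (\neg \neg R(j,j) \lor D(n))) \lor (\exists l\, \neg D(l)))
Drive negations inward (¬∀x A ≡ ∃x ¬A, ¬∃x A ≡ ∀x ¬A, De Morgan for ∧/∨):
  (\forall m\, \forall j\, (\neg R(m,m) \land R(j,j))) \land (\exists n\, \forall j\, (\neg R(j,j) \land \neg D(n))) \land (\forall l\, D(l))
Standardize variables apart so no two quantifiers bind the same name: j↦y1.
  (\forall m\, \forall j\, (\neg R(m,m) \land R(j,j))) \land (\exists n\, \forall y1\, (\neg R(y1,y1) \land \neg D(n))) \land (\forall l\, D(l))
Extract every quantifier outward, since the variables are now distinct and don't occur free across branches:
  \forall m\, \forall j\, \exists n\, \forall y1\, \forall l\, (\neg R(m,m) \land R(j,j) \land \neg R(y1,y1) \land \neg D(n) \land D(l))

\forall m\, \forall j\, \exists n\, \forall y1\, \forall l\, (\neg R(m,m) \land R(j,j) \land \neg R(y1,y1) \land \neg D(n) \land D(l))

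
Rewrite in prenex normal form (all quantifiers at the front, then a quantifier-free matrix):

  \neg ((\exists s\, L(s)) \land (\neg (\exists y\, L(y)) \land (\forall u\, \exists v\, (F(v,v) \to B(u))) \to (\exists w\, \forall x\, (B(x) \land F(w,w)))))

\forall s\, \forall y\, \forall u\, \exists v\, \forall w\, \exists x\, (\neg L(s) \lor \neg L(y) \land (\neg F(v,v) \lor B(u)) \land (\neg B(x) \lor \neg F(w,w)))

First replace A → B with ¬A ∨ B.
  \neg ((\exists s\, L(s)) \land (\neg (\neg (\exists y\, L(y)) \land (\forall u\, \exists v\, (\neg F(v,v) \lor B(u)))) \lor (\exists w\, \forall x\, (B(x) \land F(w,w)))))
Push ¬ through the quantifiers and connectives to reach negation normal form:
  (\forall s\, \neg L(s)) \lor (\forall y\, \neg L(y)) \land (\forall u\, \exists v\, (\neg F(v,v) \lor B(u))) \land (\forall w\, \exists x\, (\neg B(x) \lor \neg F(w,w)))
All bound variables are already distinct, so no renaming is needed.
Pull the quantifiers to the front (each side's bound variable is not free in the other side):
  \forall s\, \forall y\, \forall u\, \exists v\, \forall w\, \exists x\, (\neg L(s) \lor \neg L(y) \land (\neg F(v,v) \lor B(u)) \land (\neg B(x) \lor \neg F(w,w)))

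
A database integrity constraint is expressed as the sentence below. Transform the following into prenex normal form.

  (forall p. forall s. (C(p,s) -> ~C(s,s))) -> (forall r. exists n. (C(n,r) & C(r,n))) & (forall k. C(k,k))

exists p. exists s. forall r. exists n. forall k. (C(p,s) & C(s,s) | C(n,r) & C(r,n) & C(k,k))

Eliminate → and ↔ using ¬ and ∨.
  ~(forall p. forall s. (~C(p,s) | ~C(s,s))) | (forall r. exists n. (C(n,r) & C(r,n))) & (forall k. C(k,k))
Push ¬ through the quantifiers and connectives to reach negation normal form:
  (exists p. exists s. (C(p,s) & C(s,s))) | (forall r. exists n. (C(n,r) & C(r,n))) & (forall k. C(k,k))
All bound variables are already distinct, so no renaming is needed.
Finally move all quantifiers to the prefix:
  exists p. exists s. forall r. exists n. forall k. (C(p,s) & C(s,s) | C(n,r) & C(r,n) & C(k,k))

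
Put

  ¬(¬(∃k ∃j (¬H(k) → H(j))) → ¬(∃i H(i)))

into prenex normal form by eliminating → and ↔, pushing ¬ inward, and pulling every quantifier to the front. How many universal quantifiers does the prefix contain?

First replace A → B with ¬A ∨ B.
  ¬(¬¬(∃k ∃j (¬¬H(k) ∨ H(j))) ∨ ¬(∃i H(i)))
Push ¬ through the quantifiers and connectives to reach negation normal form:
  (∀k ∀j (¬H(k) ∧ ¬H(j))) ∧ (∃i H(i))
Pull the quantifiers to the front (each side's bound variable is not free in the other side):
  ∀k ∀j ∃i (¬H(k) ∧ ¬H(j) ∧ H(i))
The prefix is ∀k ∀j ∃i: 2 universal, 1 existential.

2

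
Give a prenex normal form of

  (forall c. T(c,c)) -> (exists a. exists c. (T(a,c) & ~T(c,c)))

exists c. exists a. exists z. (~T(c,c) | T(a,z) & ~T(z,z))

Eliminate → and ↔ using ¬ and ∨.
  ~(forall c. T(c,c)) | (exists a. exists c. (T(a,c) & ~T(c,c)))
Move each ¬ inward, flipping quantifiers it crosses:
  (exists c. ~T(c,c)) | (exists a. exists c. (T(a,c) & ~T(c,c)))
Give each quantifier a distinct variable: c↦z.
  (exists c. ~T(c,c)) | (exists a. exists z. (T(a,z) & ~T(z,z)))
Pull the quantifiers to the front (each side's bound variable is not free in the other side):
  exists c. exists a. exists z. (~T(c,c) | T(a,z) & ~T(z,z))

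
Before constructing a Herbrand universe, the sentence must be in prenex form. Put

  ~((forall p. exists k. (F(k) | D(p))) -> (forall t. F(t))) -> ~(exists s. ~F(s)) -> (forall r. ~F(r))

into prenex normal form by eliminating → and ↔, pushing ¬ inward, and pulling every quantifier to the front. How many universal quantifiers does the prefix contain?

First replace A → B with ¬A ∨ B.
  ~~(~(forall p. exists k. (F(k) | D(p))) | (forall t. F(t))) | ~~(exists s. ~F(s)) | (forall r. ~F(r))
Push ¬ through the quantifiers and connectives to reach negation normal form:
  (exists p. forall k. (~F(k) & ~D(p))) | (forall t. F(t)) | (exists s. ~F(s)) | (forall r. ~F(r))
All bound variables are already distinct, so no renaming is needed.
Finally move all quantifiers to the prefix:
  exists p. forall k. forall t. exists s. forall r. (~F(k) & ~D(p) | F(t) | ~F(s) | ~F(r))
The prefix is exists p forall k forall t exists s forall r: 3 universal, 2 existential.

3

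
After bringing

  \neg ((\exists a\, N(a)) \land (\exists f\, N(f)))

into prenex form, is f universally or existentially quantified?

universal

Push ¬ through the quantifiers and connectives to reach negation normal form:
  (\forall a\, \neg N(a)) \lor (\forall f\, \neg N(f))
All bound variables are already distinct, so no renaming is needed.
Pull the quantifiers to the front (each side's bound variable is not free in the other side):
  \forall a\, \forall f\, (\neg N(a) \lor \neg N(f))
The quantifier \exists f sits under an odd number of negations, so it flips to \forall f.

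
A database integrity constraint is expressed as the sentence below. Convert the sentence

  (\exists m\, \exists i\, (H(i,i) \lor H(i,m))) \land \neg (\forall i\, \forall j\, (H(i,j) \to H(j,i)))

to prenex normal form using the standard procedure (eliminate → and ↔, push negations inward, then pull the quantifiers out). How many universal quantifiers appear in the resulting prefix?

Rewrite implications/biconditionals: A → B as ¬A ∨ B.
  (\exists m\, \exists i\, (H(i,i) \lor H(i,m))) \land \neg (\forall i\, \forall j\, (\neg H(i,j) \lor H(j,i)))
Move each ¬ inward, flipping quantifiers it crosses:
  (\exists m\, \exists i\, (H(i,i) \lor H(i,m))) \land (\exists i\, \exists j\, (H(i,j) \land \neg H(j,i)))
Standardize variables apart so no two quantifiers bind the same name: i↦a.
  (\exists m\, \exists i\, (H(i,i) \lor H(i,m))) \land (\exists a\, \exists j\, (H(a,j) \land \neg H(j,a)))
Finally move all quantifiers to the prefix:
  \exists m\, \exists i\, \exists a\, \exists j\, ((H(i,i) \lor H(i,m)) \land H(a,j) \land \neg H(j,a))
The prefix is \exists m \exists i \exists a \exists j: 0 universal, 4 existential.

0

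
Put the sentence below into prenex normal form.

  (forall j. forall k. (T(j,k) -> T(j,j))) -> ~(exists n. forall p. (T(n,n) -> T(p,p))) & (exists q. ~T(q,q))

exists j. exists k. forall n. exists p. exists q. (T(j,k) & ~T(j,j) | T(n,n) & ~T(p,p) & ~T(q,q))

First replace A → B with ¬A ∨ B.
  ~(forall j. forall k. (~T(j,k) | T(j,j))) | ~(exists n. forall p. (~T(n,n) | T(p,p))) & (exists q. ~T(q,q))
Push ¬ through the quantifiers and connectives to reach negation normal form:
  (exists j. exists k. (T(j,k) & ~T(j,j))) | (forall n. exists p. (T(n,n) & ~T(p,p))) & (exists q. ~T(q,q))
All bound variables are already distinct, so no renaming is needed.
Finally move all quantifiers to the prefix:
  exists j. exists k. forall n. exists p. exists q. (T(j,k) & ~T(j,j) | T(n,n) & ~T(p,p) & ~T(q,q))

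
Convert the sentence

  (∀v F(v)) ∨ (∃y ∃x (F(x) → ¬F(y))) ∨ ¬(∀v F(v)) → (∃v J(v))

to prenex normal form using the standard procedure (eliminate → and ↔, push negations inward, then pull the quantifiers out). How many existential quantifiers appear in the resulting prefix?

2

Rewrite implications/biconditionals: A → B as ¬A ∨ B.
  ¬((∀v F(v)) ∨ (∃y ∃x (¬F(x) ∨ ¬F(y))) ∨ ¬(∀v F(v))) ∨ (∃v J(v))
Push ¬ through the quantifiers and connectives to reach negation normal form:
  (∃v ¬F(v)) ∧ (∀y ∀x (F(x) ∧ F(y))) ∧ (∀v F(v)) ∨ (∃v J(v))
Standardize variables apart so no two quantifiers bind the same name: v↦s, v↦u.
  (∃v ¬F(v)) ∧ (∀y ∀x (F(x) ∧ F(y))) ∧ (∀s F(s)) ∨ (∃u J(u))
Pull the quantifiers to the front (each side's bound variable is not free in the other side):
  ∃v ∀y ∀x ∀s ∃u (¬F(v) ∧ F(x) ∧ F(y) ∧ F(s) ∨ J(u))
The prefix is ∃v ∀y ∀x ∀s ∃u: 3 universal, 2 existential.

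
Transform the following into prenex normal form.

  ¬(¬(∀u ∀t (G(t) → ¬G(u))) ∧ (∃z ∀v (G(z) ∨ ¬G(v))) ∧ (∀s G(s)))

Rewrite implications/biconditionals: A → B as ¬A ∨ B.
  ¬(¬(∀u ∀t (¬G(t) ∨ ¬G(u))) ∧ (∃z ∀v (G(z) ∨ ¬G(v))) ∧ (∀s G(s)))
Move each ¬ inward, flipping quantifiers it crosses:
  (∀u ∀t (¬G(t) ∨ ¬G(u))) ∨ (∀z ∃v (¬G(z) ∧ G(v))) ∨ (∃s ¬G(s))
All bound variables are already distinct, so no renaming is needed.
Pull the quantifiers to the front (each side's bound variable is not free in the other side):
  ∀u ∀t ∀z ∃v ∃s (¬G(t) ∨ ¬G(u) ∨ ¬G(z) ∧ G(v) ∨ ¬G(s))

∀u ∀t ∀z ∃v ∃s (¬G(t) ∨ ¬G(u) ∨ ¬G(z) ∧ G(v) ∨ ¬G(s))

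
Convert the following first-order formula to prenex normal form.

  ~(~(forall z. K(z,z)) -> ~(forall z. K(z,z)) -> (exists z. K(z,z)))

Eliminate → and ↔ using ¬ and ∨.
  ~(~~(forall z. K(z,z)) | ~~(forall z. K(z,z)) | (exists z. K(z,z)))
Move each ¬ inward, flipping quantifiers it crosses:
  (exists z. ~K(z,z)) & (exists z. ~K(z,z)) & (forall z. ~K(z,z))
Standardize variables apart so no two quantifiers bind the same name: z↦w1, z↦x1.
  (exists z. ~K(z,z)) & (exists w1. ~K(w1,w1)) & (forall x1. ~K(x1,x1))
Pull the quantifiers to the front (each side's bound variable is not free in the other side):
  exists z. exists w1. forall x1. (~K(z,z) & ~K(w1,w1) & ~K(x1,x1))

exists z. exists w1. forall x1. (~K(z,z) & ~K(w1,w1) & ~K(x1,x1))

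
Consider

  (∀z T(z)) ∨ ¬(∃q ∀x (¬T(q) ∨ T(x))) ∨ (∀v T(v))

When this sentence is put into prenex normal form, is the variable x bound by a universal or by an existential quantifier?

existential

Move each ¬ inward, flipping quantifiers it crosses:
  (∀z T(z)) ∨ (∀q ∃x (T(q) ∧ ¬T(x))) ∨ (∀v T(v))
All bound variables are already distinct, so no renaming is needed.
Extract every quantifier outward, since the variables are now distinct and don't occur free across branches:
  ∀z ∀q ∃x ∀v (T(z) ∨ T(q) ∧ ¬T(x) ∨ T(v))
The quantifier ∀x sits under an odd number of negations, so it flips to ∃x.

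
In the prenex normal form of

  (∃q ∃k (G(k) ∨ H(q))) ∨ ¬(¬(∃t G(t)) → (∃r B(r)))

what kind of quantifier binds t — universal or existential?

universal

Eliminate → and ↔ using ¬ and ∨.
  (∃q ∃k (G(k) ∨ H(q))) ∨ ¬(¬¬(∃t G(t)) ∨ (∃r B(r)))
Push ¬ through the quantifiers and connectives to reach negation normal form:
  (∃q ∃k (G(k) ∨ H(q))) ∨ (∀t ¬G(t)) ∧ (∀r ¬B(r))
All bound variables are already distinct, so no renaming is needed.
Finally move all quantifiers to the prefix:
  ∃q ∃k ∀t ∀r (G(k) ∨ H(q) ∨ ¬G(t) ∧ ¬B(r))
The quantifier ∃t sits under an odd number of negations (counting the antecedent side of each →), so it flips to ∀t.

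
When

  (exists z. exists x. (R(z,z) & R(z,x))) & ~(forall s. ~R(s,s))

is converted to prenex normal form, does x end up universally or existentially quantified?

existential

Push ¬ through the quantifiers and connectives to reach negation normal form:
  (exists z. exists x. (R(z,z) & R(z,x))) & (exists s. R(s,s))
All bound variables are already distinct, so no renaming is needed.
Pull the quantifiers to the front (each side's bound variable is not free in the other side):
  exists z. exists x. exists s. (R(z,z) & R(z,x) & R(s,s))
The quantifier exists x sits under an even number of negations, so it remains existential.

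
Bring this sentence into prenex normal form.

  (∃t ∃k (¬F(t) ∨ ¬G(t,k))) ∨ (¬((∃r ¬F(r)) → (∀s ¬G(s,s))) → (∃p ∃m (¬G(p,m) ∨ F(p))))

First replace A → B with ¬A ∨ B.
  (∃t ∃k (¬F(t) ∨ ¬G(t,k))) ∨ ¬¬(¬(∃r ¬F(r)) ∨ (∀s ¬G(s,s))) ∨ (∃p ∃m (¬G(p,m) ∨ F(p)))
Push ¬ through the quantifiers and connectives to reach negation normal form:
  (∃t ∃k (¬F(t) ∨ ¬G(t,k))) ∨ (∀r F(r)) ∨ (∀s ¬G(s,s)) ∨ (∃p ∃m (¬G(p,m) ∨ F(p)))
All bound variables are already distinct, so no renaming is needed.
Finally move all quantifiers to the prefix:
  ∃t ∃k ∀r ∀s ∃p ∃m (¬F(t) ∨ ¬G(t,k) ∨ F(r) ∨ ¬G(s,s) ∨ ¬G(p,m) ∨ F(p))

∃t ∃k ∀r ∀s ∃p ∃m (¬F(t) ∨ ¬G(t,k) ∨ F(r) ∨ ¬G(s,s) ∨ ¬G(p,m) ∨ F(p))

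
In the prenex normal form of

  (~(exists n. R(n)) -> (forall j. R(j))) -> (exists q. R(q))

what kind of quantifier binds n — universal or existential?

Rewrite implications/biconditionals: A → B as ¬A ∨ B.
  ~(~~(exists n. R(n)) | (forall j. R(j))) | (exists q. R(q))
Drive negations inward (¬∀x A ≡ ∃x ¬A, ¬∃x A ≡ ∀x ¬A, De Morgan for ∧/∨):
  (forall n. ~R(n)) & (exists j. ~R(j)) | (exists q. R(q))
Extract every quantifier outward, since the variables are now distinct and don't occur free across branches:
  forall n. exists j. exists q. (~R(n) & ~R(j) | R(q))
The quantifier exists n sits under an odd number of negations (counting the antecedent side of each →), so it flips to forall n.

universal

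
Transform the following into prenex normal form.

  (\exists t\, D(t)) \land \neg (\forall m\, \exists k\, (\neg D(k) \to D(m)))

\exists t\, \exists m\, \forall k\, (D(t) \land \neg D(k) \land \neg D(m))

First replace A → B with ¬A ∨ B.
  (\exists t\, D(t)) \land \neg (\forall m\, \exists k\, (\neg \neg D(k) \lor D(m)))
Drive negations inward (¬∀x A ≡ ∃x ¬A, ¬∃x A ≡ ∀x ¬A, De Morgan for ∧/∨):
  (\exists t\, D(t)) \land (\exists m\, \forall k\, (\neg D(k) \land \neg D(m)))
All bound variables are already distinct, so no renaming is needed.
Finally move all quantifiers to the prefix:
  \exists t\, \exists m\, \forall k\, (D(t) \land \neg D(k) \land \neg D(m))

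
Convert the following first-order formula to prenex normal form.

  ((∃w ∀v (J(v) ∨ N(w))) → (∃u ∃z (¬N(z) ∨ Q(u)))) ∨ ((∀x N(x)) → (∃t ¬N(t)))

∀w ∃v ∃u ∃z ∃x ∃t (¬J(v) ∧ ¬N(w) ∨ ¬N(z) ∨ Q(u) ∨ ¬N(x) ∨ ¬N(t))

First replace A → B with ¬A ∨ B.
  ¬(∃w ∀v (J(v) ∨ N(w))) ∨ (∃u ∃z (¬N(z) ∨ Q(u))) ∨ ¬(∀x N(x)) ∨ (∃t ¬N(t))
Drive negations inward (¬∀x A ≡ ∃x ¬A, ¬∃x A ≡ ∀x ¬A, De Morgan for ∧/∨):
  (∀w ∃v (¬J(v) ∧ ¬N(w))) ∨ (∃u ∃z (¬N(z) ∨ Q(u))) ∨ (∃x ¬N(x)) ∨ (∃t ¬N(t))
All bound variables are already distinct, so no renaming is needed.
Pull the quantifiers to the front (each side's bound variable is not free in the other side):
  ∀w ∃v ∃u ∃z ∃x ∃t (¬J(v) ∧ ¬N(w) ∨ ¬N(z) ∨ Q(u) ∨ ¬N(x) ∨ ¬N(t))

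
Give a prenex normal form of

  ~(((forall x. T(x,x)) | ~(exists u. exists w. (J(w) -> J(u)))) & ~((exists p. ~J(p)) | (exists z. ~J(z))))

Eliminate → and ↔ using ¬ and ∨.
  ~(((forall x. T(x,x)) | ~(exists u. exists w. (~J(w) | J(u)))) & ~((exists p. ~J(p)) | (exists z. ~J(z))))
Move each ¬ inward, flipping quantifiers it crosses:
  (exists x. ~T(x,x)) & (exists u. exists w. (~J(w) | J(u))) | (exists p. ~J(p)) | (exists z. ~J(z))
All bound variables are already distinct, so no renaming is needed.
Extract every quantifier outward, since the variables are now distinct and don't occur free across branches:
  exists x. exists u. exists w. exists p. exists z. (~T(x,x) & (~J(w) | J(u)) | ~J(p) | ~J(z))

exists x. exists u. exists w. exists p. exists z. (~T(x,x) & (~J(w) | J(u)) | ~J(p) | ~J(z))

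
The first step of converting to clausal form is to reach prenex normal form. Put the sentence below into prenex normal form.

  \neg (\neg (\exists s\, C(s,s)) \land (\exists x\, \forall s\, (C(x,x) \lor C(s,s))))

\exists s\, \forall x\, \exists b\, (C(s,s) \lor \neg C(x,x) \land \neg C(b,b))

Push ¬ through the quantifiers and connectives to reach negation normal form:
  (\exists s\, C(s,s)) \lor (\forall x\, \exists s\, (\neg C(x,x) \land \neg C(s,s)))
Rename bound variables to avoid capture: s↦b.
  (\exists s\, C(s,s)) \lor (\forall x\, \exists b\, (\neg C(x,x) \land \neg C(b,b)))
Extract every quantifier outward, since the variables are now distinct and don't occur free across branches:
  \exists s\, \forall x\, \exists b\, (C(s,s) \lor \neg C(x,x) \land \neg C(b,b))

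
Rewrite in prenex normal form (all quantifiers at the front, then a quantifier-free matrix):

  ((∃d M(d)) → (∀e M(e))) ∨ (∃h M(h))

∀d ∀e ∃h (¬M(d) ∨ M(e) ∨ M(h))

First replace A → B with ¬A ∨ B.
  ¬(∃d M(d)) ∨ (∀e M(e)) ∨ (∃h M(h))
Drive negations inward (¬∀x A ≡ ∃x ¬A, ¬∃x A ≡ ∀x ¬A, De Morgan for ∧/∨):
  (∀d ¬M(d)) ∨ (∀e M(e)) ∨ (∃h M(h))
All bound variables are already distinct, so no renaming is needed.
Extract every quantifier outward, since the variables are now distinct and don't occur free across branches:
  ∀d ∀e ∃h (¬M(d) ∨ M(e) ∨ M(h))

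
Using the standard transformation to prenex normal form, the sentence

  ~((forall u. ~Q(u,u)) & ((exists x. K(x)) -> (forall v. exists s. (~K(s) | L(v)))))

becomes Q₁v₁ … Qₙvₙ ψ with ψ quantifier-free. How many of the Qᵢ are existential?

Eliminate → and ↔ using ¬ and ∨.
  ~((forall u. ~Q(u,u)) & (~(exists x. K(x)) | (forall v. exists s. (~K(s) | L(v)))))
Push ¬ through the quantifiers and connectives to reach negation normal form:
  (exists u. Q(u,u)) | (exists x. K(x)) & (exists v. forall s. (K(s) & ~L(v)))
All bound variables are already distinct, so no renaming is needed.
Extract every quantifier outward, since the variables are now distinct and don't occur free across branches:
  exists u. exists x. exists v. forall s. (Q(u,u) | K(x) & K(s) & ~L(v))
The prefix is exists u exists x exists v forall s: 1 universal, 3 existential.

3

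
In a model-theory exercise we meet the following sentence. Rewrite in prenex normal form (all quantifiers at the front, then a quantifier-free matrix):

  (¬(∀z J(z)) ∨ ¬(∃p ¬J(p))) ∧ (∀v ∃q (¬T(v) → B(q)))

∃z ∀p ∀v ∃q ((¬J(z) ∨ J(p)) ∧ (T(v) ∨ B(q)))

First replace A → B with ¬A ∨ B.
  (¬(∀z J(z)) ∨ ¬(∃p ¬J(p))) ∧ (∀v ∃q (¬¬T(v) ∨ B(q)))
Push ¬ through the quantifiers and connectives to reach negation normal form:
  ((∃z ¬J(z)) ∨ (∀p J(p))) ∧ (∀v ∃q (T(v) ∨ B(q)))
Extract every quantifier outward, since the variables are now distinct and don't occur free across branches:
  ∃z ∀p ∀v ∃q ((¬J(z) ∨ J(p)) ∧ (T(v) ∨ B(q)))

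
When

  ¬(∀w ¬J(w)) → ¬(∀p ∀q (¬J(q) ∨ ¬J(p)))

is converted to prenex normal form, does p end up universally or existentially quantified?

First replace A → B with ¬A ∨ B.
  ¬¬(∀w ¬J(w)) ∨ ¬(∀p ∀q (¬J(q) ∨ ¬J(p)))
Move each ¬ inward, flipping quantifiers it crosses:
  (∀w ¬J(w)) ∨ (∃p ∃q (J(q) ∧ J(p)))
All bound variables are already distinct, so no renaming is needed.
Finally move all quantifiers to the prefix:
  ∀w ∃p ∃q (¬J(w) ∨ J(q) ∧ J(p))
The quantifier ∀p sits under an odd number of negations (counting the antecedent side of each →), so it flips to ∃p.

existential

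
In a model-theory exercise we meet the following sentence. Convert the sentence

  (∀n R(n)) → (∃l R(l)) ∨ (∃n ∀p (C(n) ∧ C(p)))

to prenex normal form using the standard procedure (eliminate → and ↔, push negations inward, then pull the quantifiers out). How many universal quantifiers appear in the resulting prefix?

1

First replace A → B with ¬A ∨ B.
  ¬(∀n R(n)) ∨ (∃l R(l)) ∨ (∃n ∀p (C(n) ∧ C(p)))
Move each ¬ inward, flipping quantifiers it crosses:
  (∃n ¬R(n)) ∨ (∃l R(l)) ∨ (∃n ∀p (C(n) ∧ C(p)))
Standardize variables apart so no two quantifiers bind the same name: n↦r.
  (∃n ¬R(n)) ∨ (∃l R(l)) ∨ (∃r ∀p (C(r) ∧ C(p)))
Finally move all quantifiers to the prefix:
  ∃n ∃l ∃r ∀p (¬R(n) ∨ R(l) ∨ C(r) ∧ C(p))
The prefix is ∃n ∃l ∃r ∀p: 1 universal, 3 existential.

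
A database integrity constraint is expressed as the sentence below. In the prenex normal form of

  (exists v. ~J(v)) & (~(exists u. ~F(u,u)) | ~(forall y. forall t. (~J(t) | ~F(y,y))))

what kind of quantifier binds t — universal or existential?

existential

Drive negations inward (¬∀x A ≡ ∃x ¬A, ¬∃x A ≡ ∀x ¬A, De Morgan for ∧/∨):
  (exists v. ~J(v)) & ((forall u. F(u,u)) | (exists y. exists t. (J(t) & F(y,y))))
All bound variables are already distinct, so no renaming is needed.
Pull the quantifiers to the front (each side's bound variable is not free in the other side):
  exists v. forall u. exists y. exists t. (~J(v) & (F(u,u) | J(t) & F(y,y)))
The quantifier forall t sits under an odd number of negations, so it flips to exists t.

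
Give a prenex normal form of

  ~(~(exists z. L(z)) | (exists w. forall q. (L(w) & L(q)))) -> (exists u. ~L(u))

forall z. exists w. forall q. exists u. (~L(z) | L(w) & L(q) | ~L(u))

First replace A → B with ¬A ∨ B.
  ~~(~(exists z. L(z)) | (exists w. forall q. (L(w) & L(q)))) | (exists u. ~L(u))
Move each ¬ inward, flipping quantifiers it crosses:
  (forall z. ~L(z)) | (exists w. forall q. (L(w) & L(q))) | (exists u. ~L(u))
All bound variables are already distinct, so no renaming is needed.
Pull the quantifiers to the front (each side's bound variable is not free in the other side):
  forall z. exists w. forall q. exists u. (~L(z) | L(w) & L(q) | ~L(u))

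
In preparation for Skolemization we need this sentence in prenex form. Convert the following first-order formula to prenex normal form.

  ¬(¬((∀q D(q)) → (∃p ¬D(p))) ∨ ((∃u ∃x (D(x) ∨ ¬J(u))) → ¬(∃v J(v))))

Eliminate → and ↔ using ¬ and ∨.
  ¬(¬(¬(∀q D(q)) ∨ (∃p ¬D(p))) ∨ ¬(∃u ∃x (D(x) ∨ ¬J(u))) ∨ ¬(∃v J(v)))
Drive negations inward (¬∀x A ≡ ∃x ¬A, ¬∃x A ≡ ∀x ¬A, De Morgan for ∧/∨):
  ((∃q ¬D(q)) ∨ (∃p ¬D(p))) ∧ (∃u ∃x (D(x) ∨ ¬J(u))) ∧ (∃v J(v))
Pull the quantifiers to the front (each side's bound variable is not free in the other side):
  ∃q ∃p ∃u ∃x ∃v ((¬D(q) ∨ ¬D(p)) ∧ (D(x) ∨ ¬J(u)) ∧ J(v))

∃q ∃p ∃u ∃x ∃v ((¬D(q) ∨ ¬D(p)) ∧ (D(x) ∨ ¬J(u)) ∧ J(v))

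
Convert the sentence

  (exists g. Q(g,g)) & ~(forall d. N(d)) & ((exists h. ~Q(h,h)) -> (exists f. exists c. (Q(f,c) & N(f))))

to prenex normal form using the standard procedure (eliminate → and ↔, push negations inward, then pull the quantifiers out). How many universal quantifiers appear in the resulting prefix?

1

Eliminate → and ↔ using ¬ and ∨.
  (exists g. Q(g,g)) & ~(forall d. N(d)) & (~(exists h. ~Q(h,h)) | (exists f. exists c. (Q(f,c) & N(f))))
Push ¬ through the quantifiers and connectives to reach negation normal form:
  (exists g. Q(g,g)) & (exists d. ~N(d)) & ((forall h. Q(h,h)) | (exists f. exists c. (Q(f,c) & N(f))))
Extract every quantifier outward, since the variables are now distinct and don't occur free across branches:
  exists g. exists d. forall h. exists f. exists c. (Q(g,g) & ~N(d) & (Q(h,h) | Q(f,c) & N(f)))
The prefix is exists g exists d forall h exists f exists c: 1 universal, 4 existential.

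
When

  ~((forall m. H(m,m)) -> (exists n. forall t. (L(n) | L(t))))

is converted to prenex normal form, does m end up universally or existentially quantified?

universal

First replace A → B with ¬A ∨ B.
  ~(~(forall m. H(m,m)) | (exists n. forall t. (L(n) | L(t))))
Push ¬ through the quantifiers and connectives to reach negation normal form:
  (forall m. H(m,m)) & (forall n. exists t. (~L(n) & ~L(t)))
Finally move all quantifiers to the prefix:
  forall m. forall n. exists t. (H(m,m) & ~L(n) & ~L(t))
The quantifier forall m sits under an even number of negations (counting the antecedent side of each →), so it remains universal.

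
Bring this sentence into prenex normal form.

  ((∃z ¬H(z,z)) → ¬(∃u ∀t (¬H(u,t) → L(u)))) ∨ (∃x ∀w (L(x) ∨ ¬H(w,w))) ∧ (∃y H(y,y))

∀z ∀u ∃t ∃x ∀w ∃y (H(z,z) ∨ ¬H(u,t) ∧ ¬L(u) ∨ (L(x) ∨ ¬H(w,w)) ∧ H(y,y))

Rewrite implications/biconditionals: A → B as ¬A ∨ B.
  ¬(∃z ¬H(z,z)) ∨ ¬(∃u ∀t (¬¬H(u,t) ∨ L(u))) ∨ (∃x ∀w (L(x) ∨ ¬H(w,w))) ∧ (∃y H(y,y))
Push ¬ through the quantifiers and connectives to reach negation normal form:
  (∀z H(z,z)) ∨ (∀u ∃t (¬H(u,t) ∧ ¬L(u))) ∨ (∃x ∀w (L(x) ∨ ¬H(w,w))) ∧ (∃y H(y,y))
All bound variables are already distinct, so no renaming is needed.
Pull the quantifiers to the front (each side's bound variable is not free in the other side):
  ∀z ∀u ∃t ∃x ∀w ∃y (H(z,z) ∨ ¬H(u,t) ∧ ¬L(u) ∨ (L(x) ∨ ¬H(w,w)) ∧ H(y,y))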